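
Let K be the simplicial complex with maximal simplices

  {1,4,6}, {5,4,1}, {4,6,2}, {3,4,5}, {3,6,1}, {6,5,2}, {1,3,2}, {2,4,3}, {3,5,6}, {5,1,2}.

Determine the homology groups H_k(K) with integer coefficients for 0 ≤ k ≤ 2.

We work with the vertex ordering 1 < 2 < 3 < 4 < 5 < 6. The simplices of K, each written with vertices in increasing order, are:

  0-simplices (6): [1], [2], [3], [4], [5], [6]
  1-simplices (15): [1,2], [1,3], [1,4], [1,5], [1,6], [2,3], [2,4], [2,5], [2,6], [3,4], [3,5], [3,6], [4,5], [4,6], [5,6]
  2-simplices (10): [1,2,3], [1,2,5], [1,3,6], [1,4,5], [1,4,6], [2,3,4], [2,4,6], [2,5,6], [3,4,5], [3,5,6]

giving chain groups C_0 ≅ Z^6, C_1 ≅ Z^15, C_2 ≅ Z^10.

The boundary map ∂_1: C_1 → C_0 is given by ∂[p,q] = [q] − [p].
This gives a 6×15 integer matrix of rank 5; reducing to Smith normal form yields diagonal entries (1,1,1,1,1).

Boundary ∂_2: C_2 → C_1 sends each 2-simplex [p,q,r] to [q,r] − [p,r] + [p,q]. For instance
  ∂[1,4,5] = [4,5] − [1,5] + [1,4],
  ∂[3,4,5] = [4,5] − [3,5] + [3,4].
The 15×10 boundary matrix has rank 10 and Smith normal form diag(1,1,1,1,1,1,1,1,1,2).

Reading off H_k = ker ∂_k / im ∂_{k+1}:

  H_0: rank C_0 − rank ∂_1 = 6 − 5 = 1, and the invariant factors of ∂_1 are all 1, so H_0 = Z.
  H_1: rank ker ∂_1 − rank ∂_2 = (15 − 5) − 10 = 0, and ∂_2 has invariant factor 2 > 1, so H_1 = Z/2Z.
  H_2: rank ker ∂_2 − rank ∂_3 = (10 − 10) − 0 = 0, and there is no ∂_3, so H_2 = 0.

H_0 ≅ Z,  H_1 ≅ Z/2Z,  H_2 = 0.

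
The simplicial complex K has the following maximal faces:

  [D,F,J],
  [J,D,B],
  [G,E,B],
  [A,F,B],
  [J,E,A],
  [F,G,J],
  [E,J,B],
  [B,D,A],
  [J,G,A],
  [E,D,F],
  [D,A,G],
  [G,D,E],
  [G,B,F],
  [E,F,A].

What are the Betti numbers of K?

Order the vertices as A < B < D < E < F < G < J. Listing each simplex with vertices in this order, K has dimension 2 with simplices:

  0-simplices (7): A, B, D, E, F, G, J
  1-simplices (21): AB, AD, AE, AF, AG, AJ, BD, BE, BF, BG, BJ, DE, DF, DG, DJ, EF, EG, EJ, FG, FJ, GJ
  2-simplices (14): ABD, ABF, ADG, AEF, AEJ, AGJ, BDJ, BEG, BEJ, BFG, DEF, DEG, DFJ, FGJ

Hence C_0 ≅ Z^7, C_1 ≅ Z^21, C_2 ≅ Z^14.

Boundary ∂_1: C_1 → C_0 sends each edge [p,q] (with p < q) to q − p.
This gives a 7×21 integer matrix of rank 6; reducing to Smith normal form yields diagonal entries (1,1,1,1,1,1).

The boundary map ∂_2: C_2 → C_1 maps a triangle to the signed sum of its edges. For instance
  ∂AEF = EF − AF + AE,
  ∂BDJ = DJ − BJ + BD.
The resulting 21×14 matrix has rank 13, and its Smith normal form has invariant factors (1,1,1,1,1,1,1,1,1,1,1,1,1).

From H_k ≅ ker(∂_k) / im(∂_{k+1}) we obtain:

  H_0: rank C_0 − rank ∂_1 = 7 − 6 = 1, and the invariant factors of ∂_1 are all 1, so H_0 = Z.
  H_1: rank ker ∂_1 − rank ∂_2 = (21 − 6) − 13 = 2, and the invariant factors of ∂_2 are all 1, so H_1 = Z^2.
  H_2: rank ker ∂_2 − rank ∂_3 = (14 − 13) − 0 = 1, and there is no ∂_3, so H_2 = Z.

As a check, the Euler characteristic is 7 − 21 + 14 = 0, which agrees with 1 − 2 + 1 = 0.
(K is a triangulation of the torus T^2.)

Hence the Betti numbers are b_0 = 1, b_1 = 2, b_2 = 1.

b_0 = 1, b_1 = 2, b_2 = 1.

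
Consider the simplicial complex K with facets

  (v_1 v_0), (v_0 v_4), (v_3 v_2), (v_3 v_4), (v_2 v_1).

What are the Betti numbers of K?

b_0 = 1, b_1 = 1.

Order the vertices as v_0 < v_1 < v_2 < v_3 < v_4. Listing each simplex with vertices in this order, K has dimension 1 with simplices:

  0-simplices (5): [v_0], [v_1], [v_2], [v_3], [v_4]
  1-simplices (5): [v_0,v_1], [v_0,v_4], [v_1,v_2], [v_2,v_3], [v_3,v_4]

giving chain groups C_0 ≅ Z^5, C_1 ≅ Z^5.

The boundary map ∂_1: C_1 → C_0 is given by ∂[p,q] = [q] − [p].
The 5×5 boundary matrix has rank 4 and Smith normal form diag(1,1,1,1).

From H_k ≅ ker(∂_k) / im(∂_{k+1}) we obtain:

  H_0: rank C_0 − rank ∂_1 = 5 − 4 = 1, and the invariant factors of ∂_1 are all 1, so H_0 = Z.
  H_1: rank ker ∂_1 − rank ∂_2 = (5 − 4) − 0 = 1, and there is no ∂_2, so H_1 = Z.

(K is a triangulation of the circle S^1.)

Hence the Betti numbers are b_0 = 1, b_1 = 1.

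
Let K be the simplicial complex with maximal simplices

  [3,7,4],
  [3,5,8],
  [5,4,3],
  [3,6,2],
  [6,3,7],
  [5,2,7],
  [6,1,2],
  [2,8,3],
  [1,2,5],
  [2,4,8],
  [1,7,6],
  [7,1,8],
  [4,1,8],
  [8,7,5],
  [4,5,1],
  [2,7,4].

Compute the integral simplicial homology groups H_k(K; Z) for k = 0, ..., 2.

H_0 = Z,  H_1 = Z^2,  H_2 = Z.

Fix the vertex order 1 < 2 < 3 < 4 < 5 < 6 < 7 < 8 and write every simplex with vertices in increasing order. Then dim K = 2 and the simplices of K are:

  0-simplices (8): [1], [2], [3], [4], [5], [6], [7], [8]
  1-simplices (24): (24 of them)
  2-simplices (16): [1,2,5], [1,2,6], [1,4,5], [1,4,8], [1,6,7], [1,7,8], [2,3,6], [2,3,8], [2,4,7], [2,4,8], [2,5,7], [3,4,5], [3,4,7], [3,5,8], [3,6,7], [5,7,8]

giving chain groups C_0 ≅ Z^8, C_1 ≅ Z^24, C_2 ≅ Z^16.

The boundary map ∂_1: C_1 → C_0 is given by ∂[p,q] = [q] − [p]. For instance
  ∂[3,8] = [8] − [3].
As a 8×24 matrix over Z this has rank 7, with invariant factors (1,1,1,1,1,1,1).

Boundary ∂_2: C_2 → C_1 maps a triangle to the signed sum of its edges. For instance
  ∂[2,3,8] = [3,8] − [2,8] + [2,3],
  ∂[5,7,8] = [7,8] − [5,8] + [5,7].
The resulting 24×16 matrix has rank 15, and its Smith normal form has invariant factors (1,1,1,1,1,1,1,1,1,1,1,1,1,1,1).

Reading off H_k = ker ∂_k / im ∂_{k+1}:

  H_0: rank C_0 − rank ∂_1 = 8 − 7 = 1, and the invariant factors of ∂_1 are all 1, so H_0 = Z.
  H_1: rank ker ∂_1 − rank ∂_2 = (24 − 7) − 15 = 2, and the invariant factors of ∂_2 are all 1, so H_1 = Z^2.
  H_2: rank ker ∂_2 − rank ∂_3 = (16 − 15) − 0 = 1, and there is no ∂_3, so H_2 = Z.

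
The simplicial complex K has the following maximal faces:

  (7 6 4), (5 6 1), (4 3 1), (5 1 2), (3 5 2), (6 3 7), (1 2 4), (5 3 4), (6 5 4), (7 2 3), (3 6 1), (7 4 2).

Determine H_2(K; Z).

Order the vertices as 1 < 2 < 3 < 4 < 5 < 6 < 7. Listing each simplex with vertices in this order, K has dimension 2 with simplices:

  0-simplices (7): [1], [2], [3], [4], [5], [6], [7]
  1-simplices (18): [1,2], [1,3], [1,4], [1,5], [1,6], [2,3], [2,4], [2,5], [2,7], [3,4], [3,5], [3,6], [3,7], [4,5], [4,6], [4,7], [5,6], [6,7]
  2-simplices (12): [1,2,4], [1,2,5], [1,3,4], [1,3,6], [1,5,6], [2,3,5], [2,3,7], [2,4,7], [3,4,5], [3,6,7], [4,5,6], [4,6,7]

Hence C_0 ≅ Z^7, C_1 ≅ Z^18, C_2 ≅ Z^12.

The boundary map ∂_1: C_1 → C_0 sends each edge [p,q] (with p < q) to q − p.
The 7×18 boundary matrix has rank 6 and Smith normal form diag(1,1,1,1,1,1).

Boundary ∂_2: C_2 → C_1 acts by ∂[p,q,r] = [q,r] − [p,r] + [p,q]. For instance
  ∂[2,4,7] = [4,7] − [2,7] + [2,4],
  ∂[1,3,4] = [3,4] − [1,4] + [1,3].
This gives a 18×12 integer matrix of rank 12; reducing to Smith normal form yields diagonal entries (1,1,1,1,1,1,1,1,1,1,1,2).

From H_k ≅ ker(∂_k) / im(∂_{k+1}) we obtain:

  H_2: rank ker ∂_2 − rank ∂_3 = (12 − 12) − 0 = 0, and there is no ∂_3, so H_2 = 0.

H_2 = 0.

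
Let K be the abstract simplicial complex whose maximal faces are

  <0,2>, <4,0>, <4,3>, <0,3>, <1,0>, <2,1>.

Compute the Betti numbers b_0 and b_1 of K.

b_0 = 1, b_1 = 2.

Fix the vertex order 0 < 1 < 2 < 3 < 4 and write every simplex with vertices in increasing order. Then dim K = 1 and the simplices of K are:

  0-simplices (5): [0], [1], [2], [3], [4]
  1-simplices (6): [0,1], [0,2], [0,3], [0,4], [1,2], [3,4]

so the chain groups are C_0 ≅ Z^5, C_1 ≅ Z^6.

∂_1: C_1 → C_0 is given by ∂[p,q] = [q] − [p].
The resulting 5×6 matrix has rank 4, and its Smith normal form has invariant factors (1,1,1,1).

Now H_k = ker ∂_k / im ∂_{k+1}, so:

  H_0: rank C_0 − rank ∂_1 = 5 − 4 = 1, and the invariant factors of ∂_1 are all 1, so H_0 = Z.
  H_1: rank ker ∂_1 − rank ∂_2 = (6 − 4) − 0 = 2, and there is no ∂_2, so H_1 = Z^2.

Hence the Betti numbers are b_0 = 1, b_1 = 2.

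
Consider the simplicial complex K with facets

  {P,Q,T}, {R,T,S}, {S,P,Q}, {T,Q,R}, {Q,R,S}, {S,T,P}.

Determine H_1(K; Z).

Fix the vertex order P < Q < R < S < T and write every simplex with vertices in increasing order. Then dim K = 2 and the simplices of K are:

  0-simplices (5): P, Q, R, S, T
  1-simplices (9): PQ, PS, PT, QR, QS, QT, RS, RT, ST
  2-simplices (6): PQS, PQT, PST, QRS, QRT, RST

giving chain groups C_0 ≅ Z^5, C_1 ≅ Z^9, C_2 ≅ Z^6.

Boundary ∂_1: C_1 → C_0 maps an edge to its endpoints' difference, ∂[p,q] = q − p. For instance
  ∂PS = S − P.
This gives a 5×9 integer matrix of rank 4; reducing to Smith normal form yields diagonal entries (1,1,1,1).

The boundary map ∂_2: C_2 → C_1 acts by ∂[p,q,r] = [q,r] − [p,r] + [p,q]. For instance
  ∂RST = ST − RT + RS,
  ∂PQT = QT − PT + PQ.
The resulting 9×6 matrix has rank 5, and its Smith normal form has invariant factors (1,1,1,1,1).

Reading off H_k = ker ∂_k / im ∂_{k+1}:

  H_1: rank ker ∂_1 − rank ∂_2 = (9 − 4) − 5 = 0, and the invariant factors of ∂_2 are all 1, so H_1 ≅ 0.

H_1 = 0.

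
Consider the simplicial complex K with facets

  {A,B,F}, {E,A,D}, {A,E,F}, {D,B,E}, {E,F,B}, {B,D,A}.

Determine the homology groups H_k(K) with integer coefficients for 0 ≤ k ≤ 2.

H_0 ≅ Z,  H_1 = 0,  H_2 ≅ Z.

Fix the vertex order A < B < D < E < F and write every simplex with vertices in increasing order. Then dim K = 2 and the simplices of K are:

  0-simplices (5): A, B, D, E, F
  1-simplices (9): AB, AD, AE, AF, BD, BE, BF, DE, EF
  2-simplices (6): ABD, ABF, ADE, AEF, BDE, BEF

Hence C_0 ≅ Z^5, C_1 ≅ Z^9, C_2 ≅ Z^6.

The boundary map ∂_1: C_1 → C_0 sends each edge [p,q] (with p < q) to q − p. For instance
  ∂BE = E − B.
The resulting 5×9 matrix has rank 4, and its Smith normal form has invariant factors (1,1,1,1).

The boundary map ∂_2: C_2 → C_1 maps a triangle to the signed sum of its edges. For instance
  ∂BEF = EF − BF + BE,
  ∂AEF = EF − AF + AE.
As a 9×6 matrix over Z this has rank 5, with invariant factors (1,1,1,1,1).

Reading off H_k = ker ∂_k / im ∂_{k+1}:

  H_0: rank C_0 − rank ∂_1 = 5 − 4 = 1, and the invariant factors of ∂_1 are all 1, so H_0 ≅ Z.
  H_1: rank ker ∂_1 − rank ∂_2 = (9 − 4) − 5 = 0, and the invariant factors of ∂_2 are all 1, so H_1 ≅ 0.
  H_2: rank ker ∂_2 − rank ∂_3 = (6 − 5) − 0 = 1, and there is no ∂_3, so H_2 ≅ Z.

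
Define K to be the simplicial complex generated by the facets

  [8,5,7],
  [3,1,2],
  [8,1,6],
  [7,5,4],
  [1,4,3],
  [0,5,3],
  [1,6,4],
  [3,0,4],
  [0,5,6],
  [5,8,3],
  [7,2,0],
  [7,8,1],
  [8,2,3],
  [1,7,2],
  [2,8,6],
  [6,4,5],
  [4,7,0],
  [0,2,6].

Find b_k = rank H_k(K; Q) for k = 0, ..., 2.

b_0 = 1, b_1 = 1, b_2 = 0.

K has 9 vertices, 27 edges, 18 triangles.
rank ∂_0 = 0, rank ∂_1 = 8 ⇒ b_0 = 9 − 0 − 8 = 1; all invariant factors of ∂_1 are 1 so no torsion. So H_0 ≅ Z.
rank ∂_1 = 8, rank ∂_2 = 18 ⇒ b_1 = 27 − 8 − 18 = 1; ∂_2 has invariant factor(s) [2] giving torsion. So H_1 ≅ Z ⊕ Z/2Z.
rank ∂_2 = 18, rank ∂_3 = 0 ⇒ b_2 = 18 − 18 − 0 = 0. So H_2 ≅ 0.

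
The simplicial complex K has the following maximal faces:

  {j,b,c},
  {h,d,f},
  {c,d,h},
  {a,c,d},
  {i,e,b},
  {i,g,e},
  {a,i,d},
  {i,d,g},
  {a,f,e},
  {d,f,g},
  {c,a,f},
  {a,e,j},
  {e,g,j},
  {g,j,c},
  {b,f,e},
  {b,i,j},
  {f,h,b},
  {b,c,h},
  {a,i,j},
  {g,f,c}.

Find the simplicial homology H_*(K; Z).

K has 10 vertices, 30 edges, 20 triangles.
rank ∂_0 = 0, rank ∂_1 = 9 ⇒ b_0 = 10 − 0 − 9 = 1; all invariant factors of ∂_1 are 1 so no torsion. So H_0 ≅ Z.
rank ∂_1 = 9, rank ∂_2 = 20 ⇒ b_1 = 30 − 9 − 20 = 1; ∂_2 has invariant factor(s) [2] giving torsion. So H_1 ≅ Z ⊕ Z/2Z.
rank ∂_2 = 20, rank ∂_3 = 0 ⇒ b_2 = 20 − 20 − 0 = 0. So H_2 ≅ 0.

H_0 ≅ Z,  H_1 ≅ Z ⊕ Z/2Z,  H_2 = 0.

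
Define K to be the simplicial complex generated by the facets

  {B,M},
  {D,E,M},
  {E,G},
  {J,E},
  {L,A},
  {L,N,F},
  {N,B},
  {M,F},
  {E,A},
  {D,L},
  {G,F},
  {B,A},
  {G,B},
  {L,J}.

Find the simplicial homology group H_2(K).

H_2 = 0.

K has 10 vertices, 18 edges, 2 triangles.
rank ∂_2 = 2, rank ∂_3 = 0 ⇒ b_2 = 2 − 2 − 0 = 0. So H_2 = 0.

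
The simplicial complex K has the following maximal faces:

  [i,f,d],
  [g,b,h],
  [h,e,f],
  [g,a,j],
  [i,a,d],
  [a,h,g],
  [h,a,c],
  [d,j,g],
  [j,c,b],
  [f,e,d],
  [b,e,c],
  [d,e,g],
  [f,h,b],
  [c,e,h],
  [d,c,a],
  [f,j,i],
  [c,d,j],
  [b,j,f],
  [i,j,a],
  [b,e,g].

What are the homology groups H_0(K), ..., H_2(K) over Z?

H_0 = Z,  H_1 = Z ⊕ Z/2,  H_2 = 0.

Order the vertices as a < b < c < d < e < f < g < h < i < j. Listing each simplex with vertices in this order, K has dimension 2 with simplices:

  0-simplices (10): a, b, c, d, e, f, g, h, i, j
  1-simplices (30): ac, ad, ag, ah, ai, aj, bc, be, bf, bg, bh, bj, cd, ce, ch, cj, de, df, dg, di, dj, ef, eg, eh, fh, fi, fj, gh, gj, ij
  2-simplices (20): acd, ach, adi, agh, agj, aij, bce, bcj, beg, bfh, bfj, bgh, cdj, ceh, def, deg, dfi, dgj, efh, fij

giving chain groups C_0 ≅ Z^10, C_1 ≅ Z^30, C_2 ≅ Z^20.

Boundary ∂_1: C_1 → C_0 sends each edge [p,q] (with p < q) to q − p. For instance
  ∂cd = d − c.
The 10×30 boundary matrix has rank 9 and Smith normal form diag(1,1,1,1,1,1,1,1,1).

Boundary ∂_2: C_2 → C_1 maps a triangle to the signed sum of its edges. For instance
  ∂ceh = eh − ch + ce,
  ∂acd = cd − ad + ac.
As a 30×20 matrix over Z this has rank 20, with invariant factors (1,1,1,1,1,1,1,1,1,1,1,1,1,1,1,1,1,1,1,2).

Reading off H_k = ker ∂_k / im ∂_{k+1}:

  H_0: rank C_0 − rank ∂_1 = 10 − 9 = 1, and the invariant factors of ∂_1 are all 1, so H_0 ≅ Z.
  H_1: rank ker ∂_1 − rank ∂_2 = (30 − 9) − 20 = 1, and ∂_2 has invariant factor 2 > 1, so H_1 ≅ Z ⊕ Z/2.
  H_2: rank ker ∂_2 − rank ∂_3 = (20 − 20) − 0 = 0, and there is no ∂_3, so H_2 ≅ 0.

As a check, the Euler characteristic is 10 − 30 + 20 = 0, which agrees with 1 − 1 + 0 = 0.
(K is a triangulation of the Klein bottle.)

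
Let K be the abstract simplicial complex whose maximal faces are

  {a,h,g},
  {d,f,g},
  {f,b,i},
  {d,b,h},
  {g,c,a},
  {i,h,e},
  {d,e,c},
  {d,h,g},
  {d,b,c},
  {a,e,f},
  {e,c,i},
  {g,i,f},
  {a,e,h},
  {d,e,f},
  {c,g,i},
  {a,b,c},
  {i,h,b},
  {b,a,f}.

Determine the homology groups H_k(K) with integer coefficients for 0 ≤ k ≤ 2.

H_0 ≅ Z,  H_1 ≅ Z^2,  H_2 ≅ Z.

We work with the vertex ordering a < b < c < d < e < f < g < h < i. The simplices of K, each written with vertices in increasing order, are:

  0-simplices (9): a, b, c, d, e, f, g, h, i
  1-simplices (27): ab, ac, ae, af, ag, ah, bc, bd, bf, bh, bi, cd, ce, cg, ci, de, df, dg, dh, ef, eh, ei, fg, fi, gh, gi, hi
  2-simplices (18): abc, abf, acg, aef, aeh, agh, bcd, bdh, bfi, bhi, cde, cei, cgi, def, dfg, dgh, ehi, fgi

Hence C_0 ≅ Z^9, C_1 ≅ Z^27, C_2 ≅ Z^18.

∂_1: C_1 → C_0 is given by ∂[p,q] = [q] − [p]. For instance
  ∂ae = e − a.
This gives a 9×27 integer matrix of rank 8; reducing to Smith normal form yields diagonal entries (1,1,1,1,1,1,1,1).

∂_2: C_2 → C_1 sends each 2-simplex [p,q,r] to [q,r] − [p,r] + [p,q]. For instance
  ∂agh = gh − ah + ag,
  ∂dgh = gh − dh + dg.
The 27×18 boundary matrix has rank 17 and Smith normal form diag(1,1,1,1,1,1,1,1,1,1,1,1,1,1,1,1,1).

From H_k ≅ ker(∂_k) / im(∂_{k+1}) we obtain:

  H_0: rank C_0 − rank ∂_1 = 9 − 8 = 1, and the invariant factors of ∂_1 are all 1, so H_0 ≅ Z.
  H_1: rank ker ∂_1 − rank ∂_2 = (27 − 8) − 17 = 2, and the invariant factors of ∂_2 are all 1, so H_1 ≅ Z^2.
  H_2: rank ker ∂_2 − rank ∂_3 = (18 − 17) − 0 = 1, and there is no ∂_3, so H_2 ≅ Z.

As a check, the Euler characteristic is 9 − 27 + 18 = 0, which agrees with 1 − 2 + 1 = 0.
(K is a triangulation of the torus T^2.)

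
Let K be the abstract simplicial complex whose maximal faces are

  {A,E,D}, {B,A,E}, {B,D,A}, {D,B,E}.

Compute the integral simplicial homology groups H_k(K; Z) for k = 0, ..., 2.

H_0 ≅ Z,  H_1 = 0,  H_2 ≅ Z.

K has 4 vertices, 6 edges, 4 triangles.
rank ∂_0 = 0, rank ∂_1 = 3 ⇒ b_0 = 4 − 0 − 3 = 1; all invariant factors of ∂_1 are 1 so no torsion. So H_0 ≅ Z.
rank ∂_1 = 3, rank ∂_2 = 3 ⇒ b_1 = 6 − 3 − 3 = 0; all invariant factors of ∂_2 are 1 so no torsion. So H_1 ≅ 0.
rank ∂_2 = 3, rank ∂_3 = 0 ⇒ b_2 = 4 − 3 − 0 = 1. So H_2 ≅ Z.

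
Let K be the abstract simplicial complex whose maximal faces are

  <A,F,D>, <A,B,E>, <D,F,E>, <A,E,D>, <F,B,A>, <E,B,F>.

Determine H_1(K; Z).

Fix the vertex order A < B < D < E < F and write every simplex with vertices in increasing order. Then dim K = 2 and the simplices of K are:

  0-simplices (5): A, B, D, E, F
  1-simplices (9): AB, AD, AE, AF, BE, BF, DE, DF, EF
  2-simplices (6): ABE, ABF, ADE, ADF, BEF, DEF

giving chain groups C_0 ≅ Z^5, C_1 ≅ Z^9, C_2 ≅ Z^6.

The boundary map ∂_1: C_1 → C_0 is given by ∂[p,q] = [q] − [p]. For instance
  ∂DF = F − D.
This gives a 5×9 integer matrix of rank 4; reducing to Smith normal form yields diagonal entries (1,1,1,1).

Boundary ∂_2: C_2 → C_1 sends each 2-simplex [p,q,r] to [q,r] − [p,r] + [p,q]. For instance
  ∂ADF = DF − AF + AD,
  ∂ADE = DE − AE + AD.
The 9×6 boundary matrix has rank 5 and Smith normal form diag(1,1,1,1,1).

Computing H_k = (kernel of ∂_k) / (image of ∂_{k+1}):

  H_1: rank ker ∂_1 − rank ∂_2 = (9 − 4) − 5 = 0, and the invariant factors of ∂_2 are all 1, so H_1 = 0.

H_1 ≅ 0.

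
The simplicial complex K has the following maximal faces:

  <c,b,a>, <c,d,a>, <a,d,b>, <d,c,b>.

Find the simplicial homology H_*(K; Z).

H_0 = Z,  H_1 = 0,  H_2 = Z.

K has 4 vertices, 6 edges, 4 triangles.
rank ∂_0 = 0, rank ∂_1 = 3 ⇒ b_0 = 4 − 0 − 3 = 1; all invariant factors of ∂_1 are 1 so no torsion. So H_0 ≅ Z.
rank ∂_1 = 3, rank ∂_2 = 3 ⇒ b_1 = 6 − 3 − 3 = 0; all invariant factors of ∂_2 are 1 so no torsion. So H_1 ≅ 0.
rank ∂_2 = 3, rank ∂_3 = 0 ⇒ b_2 = 4 − 3 − 0 = 1. So H_2 ≅ Z.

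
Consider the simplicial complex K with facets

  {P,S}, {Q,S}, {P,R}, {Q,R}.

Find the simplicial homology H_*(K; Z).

We work with the vertex ordering P < Q < R < S. The simplices of K, each written with vertices in increasing order, are:

  0-simplices (4): P, Q, R, S
  1-simplices (4): PR, PS, QR, QS

Hence C_0 ≅ Z^4, C_1 ≅ Z^4.

The boundary map ∂_1: C_1 → C_0 is given by ∂[p,q] = [q] − [p].
This gives a 4×4 integer matrix of rank 3; reducing to Smith normal form yields diagonal entries (1,1,1).

From H_k ≅ ker(∂_k) / im(∂_{k+1}) we obtain:

  H_0: rank C_0 − rank ∂_1 = 4 − 3 = 1, and the invariant factors of ∂_1 are all 1, so H_0 ≅ Z.
  H_1: rank ker ∂_1 − rank ∂_2 = (4 − 3) − 0 = 1, and there is no ∂_2, so H_1 ≅ Z.

As a check, the Euler characteristic is 4 − 4 = 0, which agrees with 1 − 1 = 0.

H_0 = Z,  H_1 = Z.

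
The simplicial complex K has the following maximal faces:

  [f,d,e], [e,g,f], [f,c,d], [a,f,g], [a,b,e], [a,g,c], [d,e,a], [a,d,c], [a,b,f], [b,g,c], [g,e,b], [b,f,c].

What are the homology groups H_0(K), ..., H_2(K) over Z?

We work with the vertex ordering a < b < c < d < e < f < g. The simplices of K, each written with vertices in increasing order, are:

  0-simplices (7): a, b, c, d, e, f, g
  1-simplices (18): ab, ac, ad, ae, af, ag, bc, be, bf, bg, cd, cf, cg, de, df, ef, eg, fg
  2-simplices (12): abe, abf, acd, acg, ade, afg, bcf, bcg, beg, cdf, def, efg

giving chain groups C_0 ≅ Z^7, C_1 ≅ Z^18, C_2 ≅ Z^12.

The boundary map ∂_1: C_1 → C_0 is given by ∂[p,q] = [q] − [p]. For instance
  ∂ef = f − e.
This gives a 7×18 integer matrix of rank 6; reducing to Smith normal form yields diagonal entries (1,1,1,1,1,1).

The boundary map ∂_2: C_2 → C_1 maps a triangle to the signed sum of its edges. For instance
  ∂ade = de − ae + ad,
  ∂acg = cg − ag + ac.
The 18×12 boundary matrix has rank 12 and Smith normal form diag(1,1,1,1,1,1,1,1,1,1,1,2).

From H_k ≅ ker(∂_k) / im(∂_{k+1}) we obtain:

  H_0: rank C_0 − rank ∂_1 = 7 − 6 = 1, and the invariant factors of ∂_1 are all 1, so H_0 ≅ Z.
  H_1: rank ker ∂_1 − rank ∂_2 = (18 − 6) − 12 = 0, and ∂_2 has invariant factor 2 > 1, so H_1 ≅ Z/2Z.
  H_2: rank ker ∂_2 − rank ∂_3 = (12 − 12) − 0 = 0, and there is no ∂_3, so H_2 ≅ 0.

H_0 ≅ Z,  H_1 ≅ Z/2Z,  H_2 = 0.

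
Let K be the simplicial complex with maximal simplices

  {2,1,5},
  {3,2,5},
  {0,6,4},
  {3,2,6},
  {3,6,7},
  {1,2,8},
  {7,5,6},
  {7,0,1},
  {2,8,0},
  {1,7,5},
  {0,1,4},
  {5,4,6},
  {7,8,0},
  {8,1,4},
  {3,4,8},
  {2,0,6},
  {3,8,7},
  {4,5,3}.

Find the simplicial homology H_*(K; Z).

We work with the vertex ordering 0 < 1 < 2 < 3 < 4 < 5 < 6 < 7 < 8. The simplices of K, each written with vertices in increasing order, are:

  0-simplices (9): [0], [1], [2], [3], [4], [5], [6], [7], [8]
  1-simplices (27): (27 of them)
  2-simplices (18): [0,1,4], [0,1,7], [0,2,6], [0,2,8], [0,4,6], [0,7,8], [1,2,5], [1,2,8], [1,4,8], [1,5,7], [2,3,5], [2,3,6], [3,4,5], [3,4,8], [3,6,7], [3,7,8], [4,5,6], [5,6,7]

so the chain groups are C_0 ≅ Z^9, C_1 ≅ Z^27, C_2 ≅ Z^18.

Boundary ∂_1: C_1 → C_0 sends each edge [p,q] (with p < q) to q − p. For instance
  ∂[0,4] = [4] − [0].
As a 9×27 matrix over Z this has rank 8, with invariant factors (1,1,1,1,1,1,1,1).

The boundary map ∂_2: C_2 → C_1 sends each 2-simplex [p,q,r] to [q,r] − [p,r] + [p,q]. For instance
  ∂[0,1,4] = [1,4] − [0,4] + [0,1],
  ∂[4,5,6] = [5,6] − [4,6] + [4,5].
The resulting 27×18 matrix has rank 18, and its Smith normal form has invariant factors (1,1,1,1,1,1,1,1,1,1,1,1,1,1,1,1,1,2).

Reading off H_k = ker ∂_k / im ∂_{k+1}:

  H_0: rank C_0 − rank ∂_1 = 9 − 8 = 1, and the invariant factors of ∂_1 are all 1, so H_0 ≅ Z.
  H_1: rank ker ∂_1 − rank ∂_2 = (27 − 8) − 18 = 1, and ∂_2 has invariant factor 2 > 1, so H_1 ≅ Z ⊕ Z/2.
  H_2: rank ker ∂_2 − rank ∂_3 = (18 − 18) − 0 = 0, and there is no ∂_3, so H_2 ≅ 0.

H_0 ≅ Z,  H_1 ≅ Z ⊕ Z/2,  H_2 = 0.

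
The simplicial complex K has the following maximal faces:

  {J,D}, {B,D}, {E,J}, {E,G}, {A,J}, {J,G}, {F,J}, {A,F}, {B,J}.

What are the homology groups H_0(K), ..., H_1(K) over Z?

Take the total order A < B < D < E < F < G < J on the vertex set. Then K (dimension 1) consists of the simplices:

  0-simplices (7): A, B, D, E, F, G, J
  1-simplices (9): AF, AJ, BD, BJ, DJ, EG, EJ, FJ, GJ

Hence C_0 ≅ Z^7, C_1 ≅ Z^9.

Boundary ∂_1: C_1 → C_0 maps an edge to its endpoints' difference, ∂[p,q] = q − p.
The resulting 7×9 matrix has rank 6, and its Smith normal form has invariant factors (1,1,1,1,1,1).

From H_k ≅ ker(∂_k) / im(∂_{k+1}) we obtain:

  H_0: rank C_0 − rank ∂_1 = 7 − 6 = 1, and the invariant factors of ∂_1 are all 1, so H_0 = Z.
  H_1: rank ker ∂_1 − rank ∂_2 = (9 − 6) − 0 = 3, and there is no ∂_2, so H_1 = Z^3.

H_0 ≅ Z,  H_1 ≅ Z^3.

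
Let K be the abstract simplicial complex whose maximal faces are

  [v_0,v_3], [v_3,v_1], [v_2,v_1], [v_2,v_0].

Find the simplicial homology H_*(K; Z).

H_0 ≅ Z,  H_1 ≅ Z.

We work with the vertex ordering v_0 < v_1 < v_2 < v_3. The simplices of K, each written with vertices in increasing order, are:

  0-simplices (4): [v_0], [v_1], [v_2], [v_3]
  1-simplices (4): [v_0,v_2], [v_0,v_3], [v_1,v_2], [v_1,v_3]

Hence C_0 ≅ Z^4, C_1 ≅ Z^4.

The boundary map ∂_1: C_1 → C_0 sends each edge [p,q] (with p < q) to q − p. For instance
  ∂[v_0,v_2] = [v_2] − [v_0].
The resulting 4×4 matrix has rank 3, and its Smith normal form has invariant factors (1,1,1).

Computing H_k = (kernel of ∂_k) / (image of ∂_{k+1}):

  H_0: rank C_0 − rank ∂_1 = 4 − 3 = 1, and the invariant factors of ∂_1 are all 1, so H_0 = Z.
  H_1: rank ker ∂_1 − rank ∂_2 = (4 − 3) − 0 = 1, and there is no ∂_2, so H_1 = Z.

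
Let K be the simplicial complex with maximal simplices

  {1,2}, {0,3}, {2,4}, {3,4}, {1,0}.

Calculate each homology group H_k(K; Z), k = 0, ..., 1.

H_0 ≅ Z,  H_1 ≅ Z.

Take the total order 0 < 1 < 2 < 3 < 4 on the vertex set. Then K (dimension 1) consists of the simplices:

  0-simplices (5): [0], [1], [2], [3], [4]
  1-simplices (5): [0,1], [0,3], [1,2], [2,4], [3,4]

so the chain groups are C_0 ≅ Z^5, C_1 ≅ Z^5.

∂_1: C_1 → C_0 is given by ∂[p,q] = [q] − [p].
The 5×5 boundary matrix has rank 4 and Smith normal form diag(1,1,1,1).

Reading off H_k = ker ∂_k / im ∂_{k+1}:

  H_0: rank C_0 − rank ∂_1 = 5 − 4 = 1, and the invariant factors of ∂_1 are all 1, so H_0 = Z.
  H_1: rank ker ∂_1 − rank ∂_2 = (5 − 4) − 0 = 1, and there is no ∂_2, so H_1 = Z.

As a check, the Euler characteristic is 5 − 5 = 0, which agrees with 1 − 1 = 0.
(K is a triangulation of the circle S^1.)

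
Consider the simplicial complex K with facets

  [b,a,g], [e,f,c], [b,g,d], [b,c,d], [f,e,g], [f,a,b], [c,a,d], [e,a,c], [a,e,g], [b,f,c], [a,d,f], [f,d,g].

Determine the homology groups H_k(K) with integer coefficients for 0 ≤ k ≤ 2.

Fix the vertex order a < b < c < d < e < f < g and write every simplex with vertices in increasing order. Then dim K = 2 and the simplices of K are:

  0-simplices (7): a, b, c, d, e, f, g
  1-simplices (18): ab, ac, ad, ae, af, ag, bc, bd, bf, bg, cd, ce, cf, df, dg, ef, eg, fg
  2-simplices (12): abf, abg, acd, ace, adf, aeg, bcd, bcf, bdg, cef, dfg, efg

giving chain groups C_0 ≅ Z^7, C_1 ≅ Z^18, C_2 ≅ Z^12.

The boundary map ∂_1: C_1 → C_0 is given by ∂[p,q] = [q] − [p].
The resulting 7×18 matrix has rank 6, and its Smith normal form has invariant factors (1,1,1,1,1,1).

∂_2: C_2 → C_1 sends each 2-simplex [p,q,r] to [q,r] − [p,r] + [p,q]. For instance
  ∂bcd = cd − bd + bc,
  ∂dfg = fg − dg + df.
The resulting 18×12 matrix has rank 12, and its Smith normal form has invariant factors (1,1,1,1,1,1,1,1,1,1,1,2).

Computing H_k = (kernel of ∂_k) / (image of ∂_{k+1}):

  H_0: rank C_0 − rank ∂_1 = 7 − 6 = 1, and the invariant factors of ∂_1 are all 1, so H_0 ≅ Z.
  H_1: rank ker ∂_1 − rank ∂_2 = (18 − 6) − 12 = 0, and ∂_2 has invariant factor 2 > 1, so H_1 ≅ Z/2Z.
  H_2: rank ker ∂_2 − rank ∂_3 = (12 − 12) − 0 = 0, and there is no ∂_3, so H_2 ≅ 0.

(K is a triangulation of the real projective plane RP^2.)

H_0 ≅ Z,  H_1 ≅ Z/2Z,  H_2 = 0.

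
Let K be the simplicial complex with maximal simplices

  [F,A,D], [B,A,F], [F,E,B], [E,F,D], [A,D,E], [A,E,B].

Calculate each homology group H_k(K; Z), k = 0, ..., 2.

We work with the vertex ordering A < B < D < E < F. The simplices of K, each written with vertices in increasing order, are:

  0-simplices (5): A, B, D, E, F
  1-simplices (9): AB, AD, AE, AF, BE, BF, DE, DF, EF
  2-simplices (6): ABE, ABF, ADE, ADF, BEF, DEF

giving chain groups C_0 ≅ Z^5, C_1 ≅ Z^9, C_2 ≅ Z^6.

The boundary map ∂_1: C_1 → C_0 is given by ∂[p,q] = [q] − [p]. For instance
  ∂EF = F − E.
As a 5×9 matrix over Z this has rank 4, with invariant factors (1,1,1,1).

∂_2: C_2 → C_1 maps a triangle to the signed sum of its edges. For instance
  ∂ABE = BE − AE + AB,
  ∂ADE = DE − AE + AD.
The resulting 9×6 matrix has rank 5, and its Smith normal form has invariant factors (1,1,1,1,1).

From H_k ≅ ker(∂_k) / im(∂_{k+1}) we obtain:

  H_0: rank C_0 − rank ∂_1 = 5 − 4 = 1, and the invariant factors of ∂_1 are all 1, so H_0 = Z.
  H_1: rank ker ∂_1 − rank ∂_2 = (9 − 4) − 5 = 0, and the invariant factors of ∂_2 are all 1, so H_1 = 0.
  H_2: rank ker ∂_2 − rank ∂_3 = (6 − 5) − 0 = 1, and there is no ∂_3, so H_2 = Z.

H_0 = Z,  H_1 = 0,  H_2 = Z.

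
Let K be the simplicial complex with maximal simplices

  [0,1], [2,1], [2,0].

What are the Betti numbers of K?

b_0 = 1, b_1 = 1.

Fix the vertex order 0 < 1 < 2 and write every simplex with vertices in increasing order. Then dim K = 1 and the simplices of K are:

  0-simplices (3): [0], [1], [2]
  1-simplices (3): [0,1], [0,2], [1,2]

Hence C_0 ≅ Z^3, C_1 ≅ Z^3.

Boundary ∂_1: C_1 → C_0 sends each edge [p,q] (with p < q) to q − p. For instance
  ∂[0,1] = [1] − [0].
The 3×3 boundary matrix has rank 2 and Smith normal form diag(1,1).

From H_k ≅ ker(∂_k) / im(∂_{k+1}) we obtain:

  H_0: rank C_0 − rank ∂_1 = 3 − 2 = 1, and the invariant factors of ∂_1 are all 1, so H_0 = Z.
  H_1: rank ker ∂_1 − rank ∂_2 = (3 − 2) − 0 = 1, and there is no ∂_2, so H_1 = Z.

As a check, the Euler characteristic is 3 − 3 = 0, which agrees with 1 − 1 = 0.

Hence the Betti numbers are b_0 = 1, b_1 = 1.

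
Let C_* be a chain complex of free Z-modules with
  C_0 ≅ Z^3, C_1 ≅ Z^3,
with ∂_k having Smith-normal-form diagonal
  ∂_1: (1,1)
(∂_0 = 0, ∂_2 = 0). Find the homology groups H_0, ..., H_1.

H_0 = Z,  H_1 = Z.

H_0: b_0 = 3 − 0 − 2 = 1; torsion from ∂_1 factors > 1: none. So H_0 = Z.
H_1: b_1 = 3 − 2 − 0 = 1; torsion from ∂_2 factors > 1: none. So H_1 = Z.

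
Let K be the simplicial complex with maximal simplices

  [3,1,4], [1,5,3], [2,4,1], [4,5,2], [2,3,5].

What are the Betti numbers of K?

b_0 = 1, b_1 = 1, b_2 = 0.

Order the vertices as 1 < 2 < 3 < 4 < 5. Listing each simplex with vertices in this order, K has dimension 2 with simplices:

  0-simplices (5): [1], [2], [3], [4], [5]
  1-simplices (10): [1,2], [1,3], [1,4], [1,5], [2,3], [2,4], [2,5], [3,4], [3,5], [4,5]
  2-simplices (5): [1,2,4], [1,3,4], [1,3,5], [2,3,5], [2,4,5]

so the chain groups are C_0 ≅ Z^5, C_1 ≅ Z^10, C_2 ≅ Z^5.

Boundary ∂_1: C_1 → C_0 sends each edge [p,q] (with p < q) to q − p. For instance
  ∂[2,4] = [4] − [2].
The 5×10 boundary matrix has rank 4 and Smith normal form diag(1,1,1,1).

The boundary map ∂_2: C_2 → C_1 maps a triangle to the signed sum of its edges. For instance
  ∂[2,3,5] = [3,5] − [2,5] + [2,3],
  ∂[2,4,5] = [4,5] − [2,5] + [2,4].
The resulting 10×5 matrix has rank 5, and its Smith normal form has invariant factors (1,1,1,1,1).

Reading off H_k = ker ∂_k / im ∂_{k+1}:

  H_0: rank C_0 − rank ∂_1 = 5 − 4 = 1, and the invariant factors of ∂_1 are all 1, so H_0 ≅ Z.
  H_1: rank ker ∂_1 − rank ∂_2 = (10 − 4) − 5 = 1, and the invariant factors of ∂_2 are all 1, so H_1 ≅ Z.
  H_2: rank ker ∂_2 − rank ∂_3 = (5 − 5) − 0 = 0, and there is no ∂_3, so H_2 ≅ 0.

Hence the Betti numbers are b_0 = 1, b_1 = 1, b_2 = 0.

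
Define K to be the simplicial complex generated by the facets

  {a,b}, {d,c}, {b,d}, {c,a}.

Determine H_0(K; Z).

Order the vertices as a < b < c < d. Listing each simplex with vertices in this order, K has dimension 1 with simplices:

  0-simplices (4): a, b, c, d
  1-simplices (4): ab, ac, bd, cd

giving chain groups C_0 ≅ Z^4, C_1 ≅ Z^4.

The boundary map ∂_1: C_1 → C_0 maps an edge to its endpoints' difference, ∂[p,q] = q − p.
The 4×4 boundary matrix has rank 3 and Smith normal form diag(1,1,1).

Reading off H_k = ker ∂_k / im ∂_{k+1}:

  H_0: rank C_0 − rank ∂_1 = 4 − 3 = 1, and the invariant factors of ∂_1 are all 1, so H_0 ≅ Z.

H_0 = Z.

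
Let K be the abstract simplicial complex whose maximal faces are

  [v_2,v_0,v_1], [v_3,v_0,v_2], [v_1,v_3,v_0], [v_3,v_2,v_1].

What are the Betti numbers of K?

b_0 = 1, b_1 = 0, b_2 = 1.

Fix the vertex order v_0 < v_1 < v_2 < v_3 and write every simplex with vertices in increasing order. Then dim K = 2 and the simplices of K are:

  0-simplices (4): [v_0], [v_1], [v_2], [v_3]
  1-simplices (6): [v_0,v_1], [v_0,v_2], [v_0,v_3], [v_1,v_2], [v_1,v_3], [v_2,v_3]
  2-simplices (4): [v_0,v_1,v_2], [v_0,v_1,v_3], [v_0,v_2,v_3], [v_1,v_2,v_3]

Hence C_0 ≅ Z^4, C_1 ≅ Z^6, C_2 ≅ Z^4.

∂_1: C_1 → C_0 maps an edge to its endpoints' difference, ∂[p,q] = q − p. For instance
  ∂[v_0,v_3] = [v_3] − [v_0].
As a 4×6 matrix over Z this has rank 3, with invariant factors (1,1,1).

∂_2: C_2 → C_1 maps a triangle to the signed sum of its edges. For instance
  ∂[v_0,v_1,v_3] = [v_1,v_3] − [v_0,v_3] + [v_0,v_1],
  ∂[v_1,v_2,v_3] = [v_2,v_3] − [v_1,v_3] + [v_1,v_2].
The resulting 6×4 matrix has rank 3, and its Smith normal form has invariant factors (1,1,1).

Reading off H_k = ker ∂_k / im ∂_{k+1}:

  H_0: rank C_0 − rank ∂_1 = 4 − 3 = 1, and the invariant factors of ∂_1 are all 1, so H_0 = Z.
  H_1: rank ker ∂_1 − rank ∂_2 = (6 − 3) − 3 = 0, and the invariant factors of ∂_2 are all 1, so H_1 = 0.
  H_2: rank ker ∂_2 − rank ∂_3 = (4 − 3) − 0 = 1, and there is no ∂_3, so H_2 = Z.

Hence the Betti numbers are b_0 = 1, b_1 = 0, b_2 = 1.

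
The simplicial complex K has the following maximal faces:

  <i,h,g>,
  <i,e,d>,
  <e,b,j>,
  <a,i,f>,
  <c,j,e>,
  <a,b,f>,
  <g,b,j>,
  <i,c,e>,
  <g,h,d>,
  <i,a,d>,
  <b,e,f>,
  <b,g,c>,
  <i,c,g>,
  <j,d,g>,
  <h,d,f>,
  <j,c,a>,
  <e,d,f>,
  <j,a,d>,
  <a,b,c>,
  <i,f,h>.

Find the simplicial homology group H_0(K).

Fix the vertex order a < b < c < d < e < f < g < h < i < j and write every simplex with vertices in increasing order. Then dim K = 2 and the simplices of K are:

  0-simplices (10): a, b, c, d, e, f, g, h, i, j
  1-simplices (30): ab, ac, ad, af, ai, aj, bc, be, bf, bg, bj, ce, cg, ci, cj, de, df, dg, dh, di, dj, ef, ei, ej, fh, fi, gh, gi, gj, hi
  2-simplices (20): abc, abf, acj, adi, adj, afi, bcg, bef, bej, bgj, cei, cej, cgi, def, dei, dfh, dgh, dgj, fhi, ghi

giving chain groups C_0 ≅ Z^10, C_1 ≅ Z^30, C_2 ≅ Z^20.

Boundary ∂_1: C_1 → C_0 maps an edge to its endpoints' difference, ∂[p,q] = q − p. For instance
  ∂aj = j − a.
As a 10×30 matrix over Z this has rank 9, with invariant factors (1,1,1,1,1,1,1,1,1).

The boundary map ∂_2: C_2 → C_1 sends each 2-simplex [p,q,r] to [q,r] − [p,r] + [p,q]. For instance
  ∂acj = cj − aj + ac,
  ∂abc = bc − ac + ab.
The resulting 30×20 matrix has rank 20, and its Smith normal form has invariant factors (1,1,1,1,1,1,1,1,1,1,1,1,1,1,1,1,1,1,1,2).

From H_k ≅ ker(∂_k) / im(∂_{k+1}) we obtain:

  H_0: rank C_0 − rank ∂_1 = 10 − 9 = 1, and the invariant factors of ∂_1 are all 1, so H_0 = Z.

H_0 ≅ Z.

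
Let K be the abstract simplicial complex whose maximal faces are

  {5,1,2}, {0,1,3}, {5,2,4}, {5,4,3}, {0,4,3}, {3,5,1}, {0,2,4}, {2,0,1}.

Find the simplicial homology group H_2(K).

Take the total order 0 < 1 < 2 < 3 < 4 < 5 on the vertex set. Then K (dimension 2) consists of the simplices:

  0-simplices (6): [0], [1], [2], [3], [4], [5]
  1-simplices (12): [0,1], [0,2], [0,3], [0,4], [1,2], [1,3], [1,5], [2,4], [2,5], [3,4], [3,5], [4,5]
  2-simplices (8): [0,1,2], [0,1,3], [0,2,4], [0,3,4], [1,2,5], [1,3,5], [2,4,5], [3,4,5]

Hence C_0 ≅ Z^6, C_1 ≅ Z^12, C_2 ≅ Z^8.

Boundary ∂_1: C_1 → C_0 sends each edge [p,q] (with p < q) to q − p.
The 6×12 boundary matrix has rank 5 and Smith normal form diag(1,1,1,1,1).

The boundary map ∂_2: C_2 → C_1 acts by ∂[p,q,r] = [q,r] − [p,r] + [p,q]. For instance
  ∂[0,2,4] = [2,4] − [0,4] + [0,2],
  ∂[0,1,2] = [1,2] − [0,2] + [0,1].
As a 12×8 matrix over Z this has rank 7, with invariant factors (1,1,1,1,1,1,1).

Now H_k = ker ∂_k / im ∂_{k+1}, so:

  H_2: rank ker ∂_2 − rank ∂_3 = (8 − 7) − 0 = 1, and there is no ∂_3, so H_2 ≅ Z.

(K is a triangulation of the 2-sphere S^2.)

H_2 ≅ Z.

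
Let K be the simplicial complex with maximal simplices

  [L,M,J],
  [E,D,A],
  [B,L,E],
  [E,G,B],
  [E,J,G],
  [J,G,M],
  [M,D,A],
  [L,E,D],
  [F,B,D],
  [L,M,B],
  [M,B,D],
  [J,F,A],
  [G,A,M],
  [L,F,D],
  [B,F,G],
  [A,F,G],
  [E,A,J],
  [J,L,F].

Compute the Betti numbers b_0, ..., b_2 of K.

Fix the vertex order A < B < D < E < F < G < J < L < M and write every simplex with vertices in increasing order. Then dim K = 2 and the simplices of K are:

  0-simplices (9): A, B, D, E, F, G, J, L, M
  1-simplices (27): AD, AE, AF, AG, AJ, AM, BD, BE, BF, BG, BL, BM, DE, DF, DL, DM, EG, EJ, EL, FG, FJ, FL, GJ, GM, JL, JM, LM
  2-simplices (18): ADE, ADM, AEJ, AFG, AFJ, AGM, BDF, BDM, BEG, BEL, BFG, BLM, DEL, DFL, EGJ, FJL, GJM, JLM

so the chain groups are C_0 ≅ Z^9, C_1 ≅ Z^27, C_2 ≅ Z^18.

∂_1: C_1 → C_0 maps an edge to its endpoints' difference, ∂[p,q] = q − p. For instance
  ∂AJ = J − A.
This gives a 9×27 integer matrix of rank 8; reducing to Smith normal form yields diagonal entries (1,1,1,1,1,1,1,1).

Boundary ∂_2: C_2 → C_1 sends each 2-simplex [p,q,r] to [q,r] − [p,r] + [p,q]. For instance
  ∂BEL = EL − BL + BE,
  ∂DFL = FL − DL + DF.
The resulting 27×18 matrix has rank 18, and its Smith normal form has invariant factors (1,1,1,1,1,1,1,1,1,1,1,1,1,1,1,1,1,2).

From H_k ≅ ker(∂_k) / im(∂_{k+1}) we obtain:

  H_0: rank C_0 − rank ∂_1 = 9 − 8 = 1, and the invariant factors of ∂_1 are all 1, so H_0 ≅ Z.
  H_1: rank ker ∂_1 − rank ∂_2 = (27 − 8) − 18 = 1, and ∂_2 has invariant factor 2 > 1, so H_1 ≅ Z ⊕ Z/2.
  H_2: rank ker ∂_2 − rank ∂_3 = (18 − 18) − 0 = 0, and there is no ∂_3, so H_2 ≅ 0.

Hence the Betti numbers are b_0 = 1, b_1 = 1, b_2 = 0.

b_0 = 1, b_1 = 1, b_2 = 0.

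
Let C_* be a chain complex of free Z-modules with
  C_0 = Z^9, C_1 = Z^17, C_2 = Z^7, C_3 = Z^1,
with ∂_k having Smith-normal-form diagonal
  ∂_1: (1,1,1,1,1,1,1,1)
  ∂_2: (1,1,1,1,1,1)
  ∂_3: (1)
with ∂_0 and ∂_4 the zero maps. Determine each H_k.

H_0: b_0 = 9 − 0 − 8 = 1; torsion from ∂_1 factors > 1: none. So H_0 ≅ Z.
H_1: b_1 = 17 − 8 − 6 = 3; torsion from ∂_2 factors > 1: none. So H_1 ≅ Z^3.
H_2: b_2 = 7 − 6 − 1 = 0; torsion from ∂_3 factors > 1: none. So H_2 ≅ 0.
H_3: b_3 = 1 − 1 − 0 = 0; torsion from ∂_4 factors > 1: none. So H_3 ≅ 0.

H_0 ≅ Z,  H_1 ≅ Z^3,  H_2 = 0,  H_3 = 0.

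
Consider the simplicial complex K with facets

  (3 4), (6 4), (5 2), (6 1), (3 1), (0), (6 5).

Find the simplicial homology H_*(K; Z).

H_0 = Z^2,  H_1 = Z.

Order the vertices as 0 < 1 < 2 < 3 < 4 < 5 < 6. Listing each simplex with vertices in this order, K has dimension 1 with simplices:

  0-simplices (7): [0], [1], [2], [3], [4], [5], [6]
  1-simplices (6): [1,3], [1,6], [2,5], [3,4], [4,6], [5,6]

Hence C_0 ≅ Z^7, C_1 ≅ Z^6.

Boundary ∂_1: C_1 → C_0 sends each edge [p,q] (with p < q) to q − p.
This gives a 7×6 integer matrix of rank 5; reducing to Smith normal form yields diagonal entries (1,1,1,1,1).

From H_k ≅ ker(∂_k) / im(∂_{k+1}) we obtain:

  H_0: rank C_0 − rank ∂_1 = 7 − 5 = 2, and the invariant factors of ∂_1 are all 1, so H_0 ≅ Z^2.
  H_1: rank ker ∂_1 − rank ∂_2 = (6 − 5) − 0 = 1, and there is no ∂_2, so H_1 ≅ Z.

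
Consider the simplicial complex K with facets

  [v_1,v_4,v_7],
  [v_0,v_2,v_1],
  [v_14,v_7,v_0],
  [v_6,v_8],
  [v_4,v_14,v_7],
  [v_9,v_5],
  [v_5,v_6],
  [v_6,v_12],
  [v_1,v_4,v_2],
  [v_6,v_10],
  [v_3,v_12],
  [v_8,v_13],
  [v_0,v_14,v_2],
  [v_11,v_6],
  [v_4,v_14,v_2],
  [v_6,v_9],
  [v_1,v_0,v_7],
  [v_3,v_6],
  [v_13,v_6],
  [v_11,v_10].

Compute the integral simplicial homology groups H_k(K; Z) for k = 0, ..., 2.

H_0 = Z^2,  H_1 = Z^4,  H_2 = Z.

Order the vertices as v_0 < v_1 < v_2 < v_3 < v_4 < v_5 < v_6 < v_7 < v_8 < v_9 < v_10 < v_11 < v_12 < v_13 < v_14. Listing each simplex with vertices in this order, K has dimension 2 with simplices:

  0-simplices (15): [v_0], [v_1], [v_2], [v_3], [v_4], [v_5], [v_6], [v_7], [v_8], [v_9], [v_10], [v_11], [v_12], [v_13], [v_14]
  1-simplices (24): (24 of them)
  2-simplices (8): [v_0,v_1,v_2], [v_0,v_1,v_7], [v_0,v_2,v_14], [v_0,v_7,v_14], [v_1,v_2,v_4], [v_1,v_4,v_7], [v_2,v_4,v_14], [v_4,v_7,v_14]

Hence C_0 ≅ Z^15, C_1 ≅ Z^24, C_2 ≅ Z^8.

∂_1: C_1 → C_0 is given by ∂[p,q] = [q] − [p]. For instance
  ∂[v_7,v_14] = [v_14] − [v_7].
As a 15×24 matrix over Z this has rank 13, with invariant factors (1,1,1,1,1,1,1,1,1,1,1,1,1).

∂_2: C_2 → C_1 maps a triangle to the signed sum of its edges. For instance
  ∂[v_0,v_2,v_14] = [v_2,v_14] − [v_0,v_14] + [v_0,v_2],
  ∂[v_0,v_7,v_14] = [v_7,v_14] − [v_0,v_14] + [v_0,v_7].
The 24×8 boundary matrix has rank 7 and Smith normal form diag(1,1,1,1,1,1,1).

Now H_k = ker ∂_k / im ∂_{k+1}, so:

  H_0: rank C_0 − rank ∂_1 = 15 − 13 = 2, and the invariant factors of ∂_1 are all 1, so H_0 = Z^2.
  H_1: rank ker ∂_1 − rank ∂_2 = (24 − 13) − 7 = 4, and the invariant factors of ∂_2 are all 1, so H_1 = Z^4.
  H_2: rank ker ∂_2 − rank ∂_3 = (8 − 7) − 0 = 1, and there is no ∂_3, so H_2 = Z.

As a check, the Euler characteristic is 15 − 24 + 8 = -1, which agrees with 2 − 4 + 1 = -1.
(K is a triangulation of the disjoint union of a wedge of 4 circles and the 2-sphere S^2.)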